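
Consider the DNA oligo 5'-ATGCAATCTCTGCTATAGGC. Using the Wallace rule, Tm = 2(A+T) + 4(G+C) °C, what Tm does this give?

C=5, A=5, G=4, T=6
So N_AT = 11 and N_GC = 9.
Tm = 2×11 + 4×9 = 58°C

58°C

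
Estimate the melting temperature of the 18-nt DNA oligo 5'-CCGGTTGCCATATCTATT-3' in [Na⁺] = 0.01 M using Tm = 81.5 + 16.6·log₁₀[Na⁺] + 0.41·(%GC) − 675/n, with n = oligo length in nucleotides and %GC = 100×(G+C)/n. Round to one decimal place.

29.0°C

Length n = 18. G=3, T=7, C=5, A=3
G+C = 8, so %GC = 8/18 × 100 = 44.444%
Salt term: 16.6 × (-2) = -33.2
GC term: 0.41 × 44.444 = 18.222; length term: −675/18 = −37.5
Tm = 81.5 + (-33.2) + 18.222 − 37.5 = 29.022 → 29.0°C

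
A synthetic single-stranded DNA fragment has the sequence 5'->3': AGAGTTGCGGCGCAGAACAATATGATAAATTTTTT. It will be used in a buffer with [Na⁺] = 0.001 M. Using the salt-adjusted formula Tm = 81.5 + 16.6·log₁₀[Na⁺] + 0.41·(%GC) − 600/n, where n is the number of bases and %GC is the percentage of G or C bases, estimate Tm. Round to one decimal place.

28.6°C

Length n = 35. Scanning the sequence gives C=4, G=8, A=12, T=11.
G+C = 12, so %GC = 12/35 × 100 = 34.286%
Salt term: 16.6 × (-3) = -49.8
GC term: 0.41 × 34.286 = 14.057; length term: −600/35 = −17.143
Tm = 81.5 + (-49.8) + 14.057 − 17.143 = 28.614 → 28.6°C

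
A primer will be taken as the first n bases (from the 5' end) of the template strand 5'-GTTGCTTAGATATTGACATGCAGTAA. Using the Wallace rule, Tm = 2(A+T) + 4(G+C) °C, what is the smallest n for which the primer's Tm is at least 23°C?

n = 9

First 8 bases: GTTGCTTA → Tm = 22°C (< 23°C)
First 9 bases: GTTGCTTAG → Tm = 26°C (≥ 23°C)
Each additional base adds 2°C (A/T) or 4°C (G/C), so Tm is non-decreasing in n; n = 9 is the first length to reach 23°C.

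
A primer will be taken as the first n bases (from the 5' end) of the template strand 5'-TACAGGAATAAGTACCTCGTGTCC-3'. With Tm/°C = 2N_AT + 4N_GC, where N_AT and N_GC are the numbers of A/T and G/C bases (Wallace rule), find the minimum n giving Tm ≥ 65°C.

First 22 bases: TACAGGAATAAGTACCTCGTGT → Tm = 62°C (< 65°C)
First 23 bases: TACAGGAATAAGTACCTCGTGTC → Tm = 66°C (≥ 65°C)
Each additional base adds 2°C (A/T) or 4°C (G/C), so Tm is non-decreasing in n; n = 23 is the first length to reach 65°C.

n = 23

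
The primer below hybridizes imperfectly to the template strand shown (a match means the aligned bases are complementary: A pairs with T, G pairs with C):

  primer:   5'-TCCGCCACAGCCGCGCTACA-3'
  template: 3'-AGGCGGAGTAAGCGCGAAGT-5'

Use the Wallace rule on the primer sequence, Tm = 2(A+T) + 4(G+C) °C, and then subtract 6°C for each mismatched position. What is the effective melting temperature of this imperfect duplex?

Primer base counts: A=4, T=2, G=4, C=10 → A+T=6, G+C=14
Perfect-match Tm = 2(6) + 4(14) = 12 + 56 = 68°C
Mismatches (positions where the bases are not complementary): 4 (at positions 7, 10, 11, 18)
Effective Tm = 68 − 4×6 = 68 − 24 = 44°C

44°C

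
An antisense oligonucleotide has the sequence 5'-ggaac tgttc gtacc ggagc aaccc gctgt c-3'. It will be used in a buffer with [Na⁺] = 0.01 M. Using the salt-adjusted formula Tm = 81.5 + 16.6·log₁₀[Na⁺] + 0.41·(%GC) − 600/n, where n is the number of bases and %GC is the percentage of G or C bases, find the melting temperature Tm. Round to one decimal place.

Length n = 31. G=9, T=6, C=10, A=6
G+C = 19, so %GC = 19/31 × 100 = 61.29%
Salt term: 16.6 × (-2) = -33.2
GC term: 0.41 × 61.29 = 25.129; length term: −600/31 = −19.355
Tm = 81.5 + (-33.2) + 25.129 − 19.355 = 54.074 → 54.1°C

54.1°C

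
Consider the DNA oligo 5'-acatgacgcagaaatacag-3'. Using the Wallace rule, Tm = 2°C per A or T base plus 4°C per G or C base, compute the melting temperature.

A=9, G=4, T=2, C=4
So N_AT = 11 and N_GC = 8.
Tm = 4·8 + 2·11 = 32 + 22 = 54°C

54°C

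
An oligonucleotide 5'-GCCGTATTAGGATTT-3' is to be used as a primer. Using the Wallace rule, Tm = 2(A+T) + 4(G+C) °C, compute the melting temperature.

42°C

Scanning the sequence gives G=4, T=6, A=3, C=2.
AT pairs contribute 9, GC pairs contribute 6.
Tm = 2×9 + 4×6 = 42°C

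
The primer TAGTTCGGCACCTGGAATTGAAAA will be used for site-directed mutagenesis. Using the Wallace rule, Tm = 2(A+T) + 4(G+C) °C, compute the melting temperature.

68°C

Counting bases: A=8, T=6, G=6, C=4
AT pairs contribute 14, GC pairs contribute 10.
Tm = 2(14) + 4(10) = 28 + 40 = 68°C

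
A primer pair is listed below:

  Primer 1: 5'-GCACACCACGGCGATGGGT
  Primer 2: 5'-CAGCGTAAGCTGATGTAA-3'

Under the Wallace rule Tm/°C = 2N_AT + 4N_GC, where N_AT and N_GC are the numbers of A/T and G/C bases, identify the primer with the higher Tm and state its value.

Primer 1: A+T=6, G+C=13 → Tm = 2(6)+4(13) = 64°C
Primer 2: A+T=10, G+C=8 → Tm = 2(10)+4(8) = 52°C
64°C vs 52°C → primer 1 is higher.

Primer 1, 64°C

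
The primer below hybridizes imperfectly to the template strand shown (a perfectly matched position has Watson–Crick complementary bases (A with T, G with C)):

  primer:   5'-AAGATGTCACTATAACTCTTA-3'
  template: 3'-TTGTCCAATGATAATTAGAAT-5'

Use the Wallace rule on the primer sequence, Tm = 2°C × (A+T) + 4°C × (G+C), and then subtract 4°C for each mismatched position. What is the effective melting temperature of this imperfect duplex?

Primer base counts: A=8, T=7, G=2, C=4 → A+T=15, G+C=6
Perfect-match Tm = 2(15) + 4(6) = 30 + 24 = 54°C
Mismatches (positions where the bases are not complementary): 5 (at positions 3, 5, 8, 14, 16)
Effective Tm = 54 − 5×4 = 54 − 20 = 34°C

34°C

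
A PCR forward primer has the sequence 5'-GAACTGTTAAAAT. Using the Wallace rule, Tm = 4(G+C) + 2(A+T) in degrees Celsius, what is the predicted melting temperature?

32°C

Base counts: G=2, A=6, T=4, C=1
So N_AT = 10 and N_GC = 3.
Tm = 4·3 + 2·10 = 12 + 20 = 32°C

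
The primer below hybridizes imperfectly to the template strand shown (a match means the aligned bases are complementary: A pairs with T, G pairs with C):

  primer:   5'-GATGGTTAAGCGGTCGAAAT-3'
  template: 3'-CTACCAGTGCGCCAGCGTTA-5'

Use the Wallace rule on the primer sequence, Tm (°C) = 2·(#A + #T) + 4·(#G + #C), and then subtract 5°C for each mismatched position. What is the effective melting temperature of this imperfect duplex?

43°C

Primer base counts: A=6, T=5, G=7, C=2 → A+T=11, G+C=9
Perfect-match Tm = 2(11) + 4(9) = 22 + 36 = 58°C
Mismatches (positions where the bases are not complementary): 3 (at positions 7, 9, 17)
Effective Tm = 58 − 3×5 = 58 − 15 = 43°C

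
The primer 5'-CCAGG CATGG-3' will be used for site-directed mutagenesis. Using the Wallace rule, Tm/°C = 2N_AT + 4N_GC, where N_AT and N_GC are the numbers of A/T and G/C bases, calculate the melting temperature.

34°C

Base counts: C=3, A=2, G=4, T=1
So N_AT = 3 and N_GC = 7.
Tm = 4·7 + 2·3 = 28 + 6 = 34°C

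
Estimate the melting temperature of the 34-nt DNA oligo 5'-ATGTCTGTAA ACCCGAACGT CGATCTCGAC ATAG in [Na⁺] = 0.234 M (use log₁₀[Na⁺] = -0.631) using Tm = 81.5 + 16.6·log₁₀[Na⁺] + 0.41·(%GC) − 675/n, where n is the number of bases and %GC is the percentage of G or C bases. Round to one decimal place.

Length n = 34. Scanning the sequence gives C=9, G=7, A=10, T=8.
G+C = 16, so %GC = 16/34 × 100 = 47.059%
Salt term: 16.6 × (-0.631) = -10.475
GC term: 0.41 × 47.059 = 19.294; length term: −675/34 = −19.853
Tm = 81.5 + (-10.475) + 19.294 − 19.853 = 70.466 → 70.5°C

70.5°C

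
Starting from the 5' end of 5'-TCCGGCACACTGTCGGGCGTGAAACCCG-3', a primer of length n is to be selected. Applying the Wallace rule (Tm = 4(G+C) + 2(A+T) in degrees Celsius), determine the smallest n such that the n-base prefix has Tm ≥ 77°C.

First 23 bases: TCCGGCACACTGTCGGGCGTGAA → Tm = 76°C (< 77°C)
First 24 bases: TCCGGCACACTGTCGGGCGTGAAA → Tm = 78°C (≥ 77°C)
Since every base adds ≥2°C, Tm only increases with n, so the threshold is first crossed at n = 24.

n = 24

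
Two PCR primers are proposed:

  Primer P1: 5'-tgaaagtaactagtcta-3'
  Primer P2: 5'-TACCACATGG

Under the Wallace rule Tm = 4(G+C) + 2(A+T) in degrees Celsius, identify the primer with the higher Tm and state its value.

Primer P1: A+T=12, G+C=5 → Tm = 2(12)+4(5) = 44°C
Primer P2: A+T=5, G+C=5 → Tm = 2(5)+4(5) = 30°C
44°C vs 30°C → primer P1 is higher.

Primer P1, 44°C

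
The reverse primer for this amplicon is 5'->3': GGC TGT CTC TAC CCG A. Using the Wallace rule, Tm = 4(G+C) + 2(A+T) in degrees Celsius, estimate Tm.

52°C

A=2, G=4, C=6, T=4
So N_AT = 6 and N_GC = 10.
Tm = 2×6 + 4×10 = 52°C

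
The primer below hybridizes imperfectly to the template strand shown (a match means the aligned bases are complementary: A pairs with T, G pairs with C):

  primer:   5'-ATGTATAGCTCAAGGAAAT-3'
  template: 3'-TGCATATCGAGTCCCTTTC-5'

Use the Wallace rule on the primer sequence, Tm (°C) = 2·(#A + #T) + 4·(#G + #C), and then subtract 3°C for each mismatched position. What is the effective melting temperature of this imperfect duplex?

Primer base counts: A=8, T=5, G=4, C=2 → A+T=13, G+C=6
Perfect-match Tm = 2(13) + 4(6) = 26 + 24 = 50°C
Mismatches (positions where the bases are not complementary): 3 (at positions 2, 13, 19)
Effective Tm = 50 − 3×3 = 50 − 9 = 41°C

41°C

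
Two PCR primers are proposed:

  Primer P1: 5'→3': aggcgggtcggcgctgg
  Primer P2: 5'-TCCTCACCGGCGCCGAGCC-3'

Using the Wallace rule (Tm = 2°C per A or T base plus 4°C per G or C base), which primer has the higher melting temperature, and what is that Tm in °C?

Primer P1: A+T=3, G+C=14 → Tm = 2(3)+4(14) = 62°C
Primer P2: A+T=4, G+C=15 → Tm = 2(4)+4(15) = 68°C
62°C vs 68°C → primer P2 is higher.

Primer P2, 68°C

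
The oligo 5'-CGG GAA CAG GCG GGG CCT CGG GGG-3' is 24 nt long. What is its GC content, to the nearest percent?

Scanning the sequence gives A=3, G=14, T=1, C=6.
G+C = 14 + 6 = 20 out of 24 bases
%GC = 20/24 × 100 = 83.33% ≈ 83%

83%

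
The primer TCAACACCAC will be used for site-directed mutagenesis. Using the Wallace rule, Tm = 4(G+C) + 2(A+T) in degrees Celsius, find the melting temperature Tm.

Counting bases: A=4, T=1, G=0, C=5
A+T = 5, G+C = 5
Tm = 2×5 + 4×5 = 30°C

30°C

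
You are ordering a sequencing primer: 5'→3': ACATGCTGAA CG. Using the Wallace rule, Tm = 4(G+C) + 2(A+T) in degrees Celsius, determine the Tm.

Base counts: C=3, G=3, A=4, T=2
So N_AT = 6 and N_GC = 6.
Tm = 2×6 + 4×6 = 36°C

36°C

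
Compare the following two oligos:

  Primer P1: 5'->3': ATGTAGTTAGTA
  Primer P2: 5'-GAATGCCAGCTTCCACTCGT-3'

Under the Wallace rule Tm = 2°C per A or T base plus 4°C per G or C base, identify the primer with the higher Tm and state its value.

Primer P1: A+T=9, G+C=3 → Tm = 2(9)+4(3) = 30°C
Primer P2: A+T=9, G+C=11 → Tm = 2(9)+4(11) = 62°C
30°C vs 62°C → primer P2 is higher.

Primer P2, 62°C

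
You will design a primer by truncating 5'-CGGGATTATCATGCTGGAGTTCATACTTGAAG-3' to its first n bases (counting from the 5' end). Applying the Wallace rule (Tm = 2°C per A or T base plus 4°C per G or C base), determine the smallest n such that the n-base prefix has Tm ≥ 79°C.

First 27 bases: CGGGATTATCATGCTGGAGTTCATACT → Tm = 78°C (< 79°C)
First 28 bases: CGGGATTATCATGCTGGAGTTCATACTT → Tm = 80°C (≥ 79°C)
Each additional base adds 2°C (A/T) or 4°C (G/C), so Tm is non-decreasing in n; n = 28 is the first length to reach 79°C.

n = 28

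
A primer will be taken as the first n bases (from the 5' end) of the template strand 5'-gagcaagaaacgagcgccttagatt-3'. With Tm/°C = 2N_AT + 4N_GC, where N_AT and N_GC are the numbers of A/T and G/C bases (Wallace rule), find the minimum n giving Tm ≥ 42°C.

n = 14

First 13 bases: GAGCAAGAAACGA → Tm = 38°C (< 42°C)
First 14 bases: GAGCAAGAAACGAG → Tm = 42°C (≥ 42°C)
Each additional base adds 2°C (A/T) or 4°C (G/C), so Tm is non-decreasing in n; n = 14 is the first length to reach 42°C.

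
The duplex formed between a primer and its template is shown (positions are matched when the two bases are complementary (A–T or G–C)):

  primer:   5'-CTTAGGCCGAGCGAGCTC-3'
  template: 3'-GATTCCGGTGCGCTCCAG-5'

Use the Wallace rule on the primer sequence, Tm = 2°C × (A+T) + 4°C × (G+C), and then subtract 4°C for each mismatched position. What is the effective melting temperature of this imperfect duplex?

44°C

Primer base counts: A=3, T=3, G=6, C=6 → A+T=6, G+C=12
Perfect-match Tm = 2(6) + 4(12) = 12 + 48 = 60°C
Mismatches (positions where the bases are not complementary): 4 (at positions 3, 9, 10, 16)
Effective Tm = 60 − 4×4 = 60 − 16 = 44°C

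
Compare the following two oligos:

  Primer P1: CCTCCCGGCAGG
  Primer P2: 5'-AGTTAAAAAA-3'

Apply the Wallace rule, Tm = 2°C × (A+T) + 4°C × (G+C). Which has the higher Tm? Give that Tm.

Primer P1: A+T=2, G+C=10 → Tm = 2(2)+4(10) = 44°C
Primer P2: A+T=9, G+C=1 → Tm = 2(9)+4(1) = 22°C
44°C vs 22°C → primer P1 is higher.

Primer P1, 44°C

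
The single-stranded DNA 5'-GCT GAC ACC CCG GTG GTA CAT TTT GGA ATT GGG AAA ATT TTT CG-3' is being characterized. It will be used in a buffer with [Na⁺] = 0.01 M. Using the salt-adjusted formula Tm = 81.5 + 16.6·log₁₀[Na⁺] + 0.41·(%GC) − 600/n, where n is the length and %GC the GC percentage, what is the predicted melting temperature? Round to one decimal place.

Length n = 44. A=10, T=14, C=8, G=12
G+C = 20, so %GC = 20/44 × 100 = 45.455%
Salt term: 16.6 × (-2) = -33.2
GC term: 0.41 × 45.455 = 18.637; length term: −600/44 = −13.636
Tm = 81.5 + (-33.2) + 18.637 − 13.636 = 53.301 → 53.3°C

53.3°C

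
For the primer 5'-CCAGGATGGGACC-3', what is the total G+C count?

Base counts: T=1, G=5, C=4, A=3
G+C = 5 + 4 = 9

9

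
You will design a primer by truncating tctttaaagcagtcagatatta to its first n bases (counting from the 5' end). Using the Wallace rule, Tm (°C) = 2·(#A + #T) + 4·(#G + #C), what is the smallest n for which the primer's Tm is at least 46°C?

n = 17

First 16 bases: TCTTTAAAGCAGTCAG → Tm = 44°C (< 46°C)
First 17 bases: TCTTTAAAGCAGTCAGA → Tm = 46°C (≥ 46°C)
Since every base adds ≥2°C, Tm only increases with n, so the threshold is first crossed at n = 17.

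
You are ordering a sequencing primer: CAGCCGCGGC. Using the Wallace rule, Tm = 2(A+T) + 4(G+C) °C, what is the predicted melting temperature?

G=4, T=0, A=1, C=5
A+T = 1, G+C = 9
Tm = 2(1) + 4(9) = 2 + 36 = 38°C

38°C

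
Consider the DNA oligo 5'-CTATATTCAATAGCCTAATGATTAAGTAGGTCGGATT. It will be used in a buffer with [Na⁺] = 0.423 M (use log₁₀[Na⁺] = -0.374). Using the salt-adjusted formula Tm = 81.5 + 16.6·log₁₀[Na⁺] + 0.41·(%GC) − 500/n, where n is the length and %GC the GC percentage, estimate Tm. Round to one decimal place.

75.1°C

Length n = 37. Counting bases: G=7, C=5, A=12, T=13
G+C = 12, so %GC = 12/37 × 100 = 32.432%
Salt term: 16.6 × (-0.374) = -6.208
GC term: 0.41 × 32.432 = 13.297; length term: −500/37 = −13.514
Tm = 81.5 + (-6.208) + 13.297 − 13.514 = 75.075 → 75.1°C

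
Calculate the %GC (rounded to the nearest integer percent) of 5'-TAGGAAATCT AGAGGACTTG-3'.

40%

Counting bases: T=5, G=6, C=2, A=7
G+C = 6 + 2 = 8 out of 20 bases
%GC = 8/20 × 100 = 40% ≈ 40%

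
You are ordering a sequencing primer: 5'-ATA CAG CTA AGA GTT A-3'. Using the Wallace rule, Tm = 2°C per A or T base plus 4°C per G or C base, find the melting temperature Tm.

G=3, C=2, A=7, T=4
AT pairs contribute 11, GC pairs contribute 5.
Tm = 2×11 + 4×5 = 42°C

42°C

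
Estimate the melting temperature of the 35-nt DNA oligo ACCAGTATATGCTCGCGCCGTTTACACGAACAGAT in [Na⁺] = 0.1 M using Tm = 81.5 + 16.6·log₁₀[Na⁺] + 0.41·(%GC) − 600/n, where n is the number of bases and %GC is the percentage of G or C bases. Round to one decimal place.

67.7°C

Length n = 35. Scanning the sequence gives G=7, T=8, A=10, C=10.
G+C = 17, so %GC = 17/35 × 100 = 48.571%
Salt term: 16.6 × (-1) = -16.6
GC term: 0.41 × 48.571 = 19.914; length term: −600/35 = −17.143
Tm = 81.5 + (-16.6) + 19.914 − 17.143 = 67.671 → 67.7°C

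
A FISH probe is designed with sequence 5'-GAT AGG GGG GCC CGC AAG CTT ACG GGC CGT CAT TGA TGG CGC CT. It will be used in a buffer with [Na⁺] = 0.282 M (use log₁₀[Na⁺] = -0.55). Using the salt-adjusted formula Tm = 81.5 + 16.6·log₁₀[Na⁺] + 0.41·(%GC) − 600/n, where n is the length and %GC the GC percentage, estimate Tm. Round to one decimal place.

Length n = 44. Counting bases: G=17, T=8, C=12, A=7
G+C = 29, so %GC = 29/44 × 100 = 65.909%
Salt term: 16.6 × (-0.55) = -9.13
GC term: 0.41 × 65.909 = 27.023; length term: −600/44 = −13.636
Tm = 81.5 + (-9.13) + 27.023 − 13.636 = 85.757 → 85.8°C

85.8°C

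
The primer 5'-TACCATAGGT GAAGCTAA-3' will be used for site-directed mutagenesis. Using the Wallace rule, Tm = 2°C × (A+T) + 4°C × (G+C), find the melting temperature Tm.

Counting bases: A=7, G=4, T=4, C=3
So N_AT = 11 and N_GC = 7.
Tm = 4·7 + 2·11 = 28 + 22 = 50°C

50°C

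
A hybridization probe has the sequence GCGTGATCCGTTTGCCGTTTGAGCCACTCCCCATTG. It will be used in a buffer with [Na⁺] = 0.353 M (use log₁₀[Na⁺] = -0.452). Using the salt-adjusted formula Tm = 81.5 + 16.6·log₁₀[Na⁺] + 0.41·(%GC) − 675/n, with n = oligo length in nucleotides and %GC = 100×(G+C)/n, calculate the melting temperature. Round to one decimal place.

79.2°C

Length n = 36. Base counts: A=4, G=9, T=11, C=12
G+C = 21, so %GC = 21/36 × 100 = 58.333%
Salt term: 16.6 × (-0.452) = -7.503
GC term: 0.41 × 58.333 = 23.917; length term: −675/36 = −18.75
Tm = 81.5 + (-7.503) + 23.917 − 18.75 = 79.164 → 79.2°C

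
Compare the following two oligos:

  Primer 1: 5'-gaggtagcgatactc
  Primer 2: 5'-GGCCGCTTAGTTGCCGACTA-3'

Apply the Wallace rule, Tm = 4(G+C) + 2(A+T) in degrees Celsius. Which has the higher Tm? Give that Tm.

Primer 1: A+T=7, G+C=8 → Tm = 2(7)+4(8) = 46°C
Primer 2: A+T=8, G+C=12 → Tm = 2(8)+4(12) = 64°C
46°C vs 64°C → primer 2 is higher.

Primer 2, 64°C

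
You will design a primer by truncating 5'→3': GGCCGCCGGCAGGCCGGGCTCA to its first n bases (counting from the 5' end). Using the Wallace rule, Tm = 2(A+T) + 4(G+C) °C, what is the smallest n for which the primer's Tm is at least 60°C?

n = 16

First 15 bases: GGCCGCCGGCAGGCC → Tm = 58°C (< 60°C)
First 16 bases: GGCCGCCGGCAGGCCG → Tm = 62°C (≥ 60°C)
Since every base adds ≥2°C, Tm only increases with n, so the threshold is first crossed at n = 16.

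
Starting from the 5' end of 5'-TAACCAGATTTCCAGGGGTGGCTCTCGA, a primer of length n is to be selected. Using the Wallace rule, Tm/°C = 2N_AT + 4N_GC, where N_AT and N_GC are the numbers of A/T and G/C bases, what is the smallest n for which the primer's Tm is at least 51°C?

First 17 bases: TAACCAGATTTCCAGGG → Tm = 50°C (< 51°C)
First 18 bases: TAACCAGATTTCCAGGGG → Tm = 54°C (≥ 51°C)
Since every base adds ≥2°C, Tm only increases with n, so the threshold is first crossed at n = 18.

n = 18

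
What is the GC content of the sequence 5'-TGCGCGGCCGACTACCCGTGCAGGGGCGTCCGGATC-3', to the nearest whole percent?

Counting bases: A=4, G=14, T=5, C=13
G+C = 14 + 13 = 27 out of 36 bases
%GC = 27/36 × 100 = 75% ≈ 75%

75%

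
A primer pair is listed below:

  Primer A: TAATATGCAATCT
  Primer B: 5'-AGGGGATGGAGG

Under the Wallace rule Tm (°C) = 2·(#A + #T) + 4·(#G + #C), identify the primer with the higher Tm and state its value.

Primer A: A+T=10, G+C=3 → Tm = 2(10)+4(3) = 32°C
Primer B: A+T=4, G+C=8 → Tm = 2(4)+4(8) = 40°C
32°C vs 40°C → primer B is higher.

Primer B, 40°C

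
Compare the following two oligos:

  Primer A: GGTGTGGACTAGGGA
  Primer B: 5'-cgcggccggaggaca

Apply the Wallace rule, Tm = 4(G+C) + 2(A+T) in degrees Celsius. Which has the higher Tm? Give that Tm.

Primer A: A+T=6, G+C=9 → Tm = 2(6)+4(9) = 48°C
Primer B: A+T=3, G+C=12 → Tm = 2(3)+4(12) = 54°C
48°C vs 54°C → primer B is higher.

Primer B, 54°C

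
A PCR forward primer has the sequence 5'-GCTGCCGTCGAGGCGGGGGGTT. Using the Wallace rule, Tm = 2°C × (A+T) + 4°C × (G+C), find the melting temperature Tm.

78°C

C=5, G=12, A=1, T=4
AT pairs contribute 5, GC pairs contribute 17.
Tm = 2×5 + 4×17 = 78°C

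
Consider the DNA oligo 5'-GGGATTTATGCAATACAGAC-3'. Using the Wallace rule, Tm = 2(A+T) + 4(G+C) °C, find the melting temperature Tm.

A=7, C=3, T=5, G=5
AT pairs contribute 12, GC pairs contribute 8.
Tm = 4·8 + 2·12 = 32 + 24 = 56°C

56°C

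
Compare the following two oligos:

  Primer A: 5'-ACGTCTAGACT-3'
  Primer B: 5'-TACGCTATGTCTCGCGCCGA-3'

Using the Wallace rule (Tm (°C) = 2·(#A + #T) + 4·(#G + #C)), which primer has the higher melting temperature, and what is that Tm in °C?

Primer B, 64°C

Primer A: A+T=6, G+C=5 → Tm = 2(6)+4(5) = 32°C
Primer B: A+T=8, G+C=12 → Tm = 2(8)+4(12) = 64°C
32°C vs 64°C → primer B is higher.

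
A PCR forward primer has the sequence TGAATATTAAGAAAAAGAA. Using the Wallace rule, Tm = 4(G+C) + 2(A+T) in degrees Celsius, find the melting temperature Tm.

Counting bases: T=4, G=3, A=12, C=0
AT pairs contribute 16, GC pairs contribute 3.
Tm = 4·3 + 2·16 = 12 + 32 = 44°C

44°C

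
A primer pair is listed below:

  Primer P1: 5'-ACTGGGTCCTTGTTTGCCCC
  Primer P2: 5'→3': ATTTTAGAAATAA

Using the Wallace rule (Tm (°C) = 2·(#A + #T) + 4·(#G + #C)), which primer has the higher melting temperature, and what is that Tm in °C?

Primer P1, 64°C

Primer P1: A+T=8, G+C=12 → Tm = 2(8)+4(12) = 64°C
Primer P2: A+T=12, G+C=1 → Tm = 2(12)+4(1) = 28°C
64°C vs 28°C → primer P1 is higher.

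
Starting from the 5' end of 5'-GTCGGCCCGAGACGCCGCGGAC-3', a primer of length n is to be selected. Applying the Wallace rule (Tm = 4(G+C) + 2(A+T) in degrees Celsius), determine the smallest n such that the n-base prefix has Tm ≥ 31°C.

First 8 bases: GTCGGCCC → Tm = 30°C (< 31°C)
First 9 bases: GTCGGCCCG → Tm = 34°C (≥ 31°C)
Since every base adds ≥2°C, Tm only increases with n, so the threshold is first crossed at n = 9.

n = 9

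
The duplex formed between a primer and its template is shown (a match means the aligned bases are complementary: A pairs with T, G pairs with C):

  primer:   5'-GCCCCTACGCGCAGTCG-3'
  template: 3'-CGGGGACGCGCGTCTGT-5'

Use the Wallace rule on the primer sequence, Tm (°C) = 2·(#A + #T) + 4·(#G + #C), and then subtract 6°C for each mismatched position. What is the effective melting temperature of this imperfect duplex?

Primer base counts: A=2, T=2, G=5, C=8 → A+T=4, G+C=13
Perfect-match Tm = 2(4) + 4(13) = 8 + 52 = 60°C
Mismatches (positions where the bases are not complementary): 3 (at positions 7, 15, 17)
Effective Tm = 60 − 3×6 = 60 − 18 = 42°C

42°C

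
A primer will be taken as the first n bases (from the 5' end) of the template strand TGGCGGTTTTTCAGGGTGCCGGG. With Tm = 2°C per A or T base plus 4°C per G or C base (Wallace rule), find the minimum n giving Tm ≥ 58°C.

First 18 bases: TGGCGGTTTTTCAGGGTG → Tm = 56°C (< 58°C)
First 19 bases: TGGCGGTTTTTCAGGGTGC → Tm = 60°C (≥ 58°C)
Each additional base adds 2°C (A/T) or 4°C (G/C), so Tm is non-decreasing in n; n = 19 is the first length to reach 58°C.

n = 19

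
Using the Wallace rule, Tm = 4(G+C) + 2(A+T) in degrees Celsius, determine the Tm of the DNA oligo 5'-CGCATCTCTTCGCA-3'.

Counting bases: T=4, G=2, C=6, A=2
A+T = 6, G+C = 8
Tm = 4·8 + 2·6 = 32 + 12 = 44°C

44°C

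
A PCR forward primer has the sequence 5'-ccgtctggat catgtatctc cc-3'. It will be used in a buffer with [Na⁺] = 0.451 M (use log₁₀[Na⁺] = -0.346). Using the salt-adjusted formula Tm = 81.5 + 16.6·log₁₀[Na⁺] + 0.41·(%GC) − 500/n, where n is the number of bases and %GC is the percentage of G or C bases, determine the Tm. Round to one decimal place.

Length n = 22. Counting bases: A=3, G=4, C=8, T=7
G+C = 12, so %GC = 12/22 × 100 = 54.545%
Salt term: 16.6 × (-0.346) = -5.744
GC term: 0.41 × 54.545 = 22.363; length term: −500/22 = −22.727
Tm = 81.5 + (-5.744) + 22.363 − 22.727 = 75.392 → 75.4°C

75.4°C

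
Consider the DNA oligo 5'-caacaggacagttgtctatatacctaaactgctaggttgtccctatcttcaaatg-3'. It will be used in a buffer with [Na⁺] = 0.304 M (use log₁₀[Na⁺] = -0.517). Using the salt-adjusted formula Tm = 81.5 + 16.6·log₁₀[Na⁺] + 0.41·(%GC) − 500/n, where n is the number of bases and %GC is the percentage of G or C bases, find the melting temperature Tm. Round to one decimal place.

Length n = 55. Counting bases: T=17, C=13, G=9, A=16
G+C = 22, so %GC = 22/55 × 100 = 40%
Salt term: 16.6 × (-0.517) = -8.582
GC term: 0.41 × 40 = 16.4; length term: −500/55 = −9.091
Tm = 81.5 + (-8.582) + 16.4 − 9.091 = 80.227 → 80.2°C

80.2°C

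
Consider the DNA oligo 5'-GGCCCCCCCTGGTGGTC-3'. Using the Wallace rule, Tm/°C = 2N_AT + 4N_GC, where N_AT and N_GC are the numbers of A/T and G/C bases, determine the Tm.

Counting bases: C=8, T=3, A=0, G=6
A+T = 3, G+C = 14
Tm = 2×3 + 4×14 = 62°C

62°C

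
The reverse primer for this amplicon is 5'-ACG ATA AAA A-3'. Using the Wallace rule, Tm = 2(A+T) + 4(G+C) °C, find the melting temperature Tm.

24°C

G=1, T=1, C=1, A=7
AT pairs contribute 8, GC pairs contribute 2.
Tm = 4·2 + 2·8 = 8 + 16 = 24°C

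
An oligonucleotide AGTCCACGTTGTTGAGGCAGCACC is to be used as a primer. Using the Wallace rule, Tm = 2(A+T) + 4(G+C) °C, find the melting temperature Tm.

76°C

Scanning the sequence gives A=5, C=7, T=5, G=7.
A+T = 10, G+C = 14
Tm = 2×10 + 4×14 = 76°C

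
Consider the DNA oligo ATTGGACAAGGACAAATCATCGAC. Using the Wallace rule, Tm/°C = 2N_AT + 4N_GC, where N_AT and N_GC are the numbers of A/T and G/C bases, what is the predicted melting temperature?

Counting bases: T=4, G=5, A=10, C=5
A+T = 14, G+C = 10
Tm = 4·10 + 2·14 = 40 + 28 = 68°C

68°C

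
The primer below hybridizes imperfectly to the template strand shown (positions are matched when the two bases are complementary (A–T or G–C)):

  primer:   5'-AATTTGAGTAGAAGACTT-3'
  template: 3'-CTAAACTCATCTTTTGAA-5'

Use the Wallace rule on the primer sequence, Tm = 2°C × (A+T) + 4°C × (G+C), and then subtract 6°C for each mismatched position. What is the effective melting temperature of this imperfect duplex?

34°C

Primer base counts: A=7, T=6, G=4, C=1 → A+T=13, G+C=5
Perfect-match Tm = 2(13) + 4(5) = 26 + 20 = 46°C
Mismatches (positions where the bases are not complementary): 2 (at positions 1, 14)
Effective Tm = 46 − 2×6 = 46 − 12 = 34°C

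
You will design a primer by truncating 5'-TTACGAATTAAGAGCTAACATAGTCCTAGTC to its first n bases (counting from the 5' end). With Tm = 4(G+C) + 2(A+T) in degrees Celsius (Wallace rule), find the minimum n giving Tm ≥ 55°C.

n = 22

First 21 bases: TTACGAATTAAGAGCTAACAT → Tm = 54°C (< 55°C)
First 22 bases: TTACGAATTAAGAGCTAACATA → Tm = 56°C (≥ 55°C)
Each additional base adds 2°C (A/T) or 4°C (G/C), so Tm is non-decreasing in n; n = 22 is the first length to reach 55°C.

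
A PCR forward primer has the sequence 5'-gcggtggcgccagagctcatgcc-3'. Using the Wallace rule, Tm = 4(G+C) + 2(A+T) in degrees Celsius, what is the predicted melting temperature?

80°C

C=8, A=3, T=3, G=9
So N_AT = 6 and N_GC = 17.
Tm = 2(6) + 4(17) = 12 + 68 = 80°C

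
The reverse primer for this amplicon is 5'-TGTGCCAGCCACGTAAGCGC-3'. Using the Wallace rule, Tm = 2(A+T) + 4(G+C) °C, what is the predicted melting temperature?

66°C

Base counts: A=4, C=7, G=6, T=3
A+T = 7, G+C = 13
Tm = 4·13 + 2·7 = 52 + 14 = 66°C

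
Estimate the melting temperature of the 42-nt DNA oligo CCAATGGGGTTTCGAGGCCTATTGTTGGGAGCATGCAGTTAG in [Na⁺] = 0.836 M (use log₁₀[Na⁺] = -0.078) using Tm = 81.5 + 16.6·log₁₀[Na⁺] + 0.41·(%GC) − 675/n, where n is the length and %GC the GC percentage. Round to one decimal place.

85.6°C

Length n = 42. Scanning the sequence gives G=15, T=12, A=8, C=7.
G+C = 22, so %GC = 22/42 × 100 = 52.381%
Salt term: 16.6 × (-0.078) = -1.295
GC term: 0.41 × 52.381 = 21.476; length term: −675/42 = −16.071
Tm = 81.5 + (-1.295) + 21.476 − 16.071 = 85.61 → 85.6°C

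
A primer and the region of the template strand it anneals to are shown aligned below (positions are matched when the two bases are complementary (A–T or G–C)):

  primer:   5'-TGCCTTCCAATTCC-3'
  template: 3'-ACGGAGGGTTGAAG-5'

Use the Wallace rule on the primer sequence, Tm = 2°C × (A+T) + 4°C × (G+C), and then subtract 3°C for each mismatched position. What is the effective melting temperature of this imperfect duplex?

Primer base counts: A=2, T=5, G=1, C=6 → A+T=7, G+C=7
Perfect-match Tm = 2(7) + 4(7) = 14 + 28 = 42°C
Mismatches (positions where the bases are not complementary): 3 (at positions 6, 11, 13)
Effective Tm = 42 − 3×3 = 42 − 9 = 33°C

33°C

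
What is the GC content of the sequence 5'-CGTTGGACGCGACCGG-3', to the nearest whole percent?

Scanning the sequence gives C=5, A=2, T=2, G=7.
G+C = 7 + 5 = 12 out of 16 bases
%GC = 12/16 × 100 = 75% ≈ 75%

75%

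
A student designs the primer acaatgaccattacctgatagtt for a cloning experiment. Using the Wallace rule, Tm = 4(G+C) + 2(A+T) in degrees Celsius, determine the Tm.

62°C

Scanning the sequence gives C=5, G=3, T=7, A=8.
A+T = 15, G+C = 8
Tm = 4·8 + 2·15 = 32 + 30 = 62°C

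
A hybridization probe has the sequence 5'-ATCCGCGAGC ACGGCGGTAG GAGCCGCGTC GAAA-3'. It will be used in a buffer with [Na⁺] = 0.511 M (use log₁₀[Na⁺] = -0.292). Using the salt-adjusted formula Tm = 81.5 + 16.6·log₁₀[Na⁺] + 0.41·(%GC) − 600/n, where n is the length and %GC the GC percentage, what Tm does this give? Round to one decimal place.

86.7°C

Length n = 34. Counting bases: A=8, C=10, T=3, G=13
G+C = 23, so %GC = 23/34 × 100 = 67.647%
Salt term: 16.6 × (-0.292) = -4.847
GC term: 0.41 × 67.647 = 27.735; length term: −600/34 = −17.647
Tm = 81.5 + (-4.847) + 27.735 − 17.647 = 86.741 → 86.7°C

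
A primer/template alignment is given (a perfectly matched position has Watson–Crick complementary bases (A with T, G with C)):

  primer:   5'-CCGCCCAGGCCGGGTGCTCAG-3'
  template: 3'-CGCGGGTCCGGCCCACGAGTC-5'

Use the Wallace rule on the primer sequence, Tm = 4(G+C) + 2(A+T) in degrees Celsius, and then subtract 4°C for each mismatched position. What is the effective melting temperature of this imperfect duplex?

72°C

Primer base counts: A=2, T=2, G=8, C=9 → A+T=4, G+C=17
Perfect-match Tm = 2(4) + 4(17) = 8 + 68 = 76°C
Mismatches (positions where the bases are not complementary): 1 (at position 1)
Effective Tm = 76 − 1×4 = 76 − 4 = 72°C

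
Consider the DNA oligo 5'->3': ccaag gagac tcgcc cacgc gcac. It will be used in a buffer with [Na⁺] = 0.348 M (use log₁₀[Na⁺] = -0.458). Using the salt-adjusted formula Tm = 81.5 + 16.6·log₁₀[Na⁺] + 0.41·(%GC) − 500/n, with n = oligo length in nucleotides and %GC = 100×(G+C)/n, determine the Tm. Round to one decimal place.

Length n = 24. Scanning the sequence gives C=11, T=1, G=6, A=6.
G+C = 17, so %GC = 17/24 × 100 = 70.833%
Salt term: 16.6 × (-0.458) = -7.603
GC term: 0.41 × 70.833 = 29.042; length term: −500/24 = −20.833
Tm = 81.5 + (-7.603) + 29.042 − 20.833 = 82.106 → 82.1°C

82.1°C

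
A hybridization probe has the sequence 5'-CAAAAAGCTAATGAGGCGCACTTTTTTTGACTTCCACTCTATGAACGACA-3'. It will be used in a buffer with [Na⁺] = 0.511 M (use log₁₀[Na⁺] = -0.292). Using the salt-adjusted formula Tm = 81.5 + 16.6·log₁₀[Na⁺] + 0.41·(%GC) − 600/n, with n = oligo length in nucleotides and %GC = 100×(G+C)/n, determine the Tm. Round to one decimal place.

81.1°C

Length n = 50. Base counts: C=12, A=16, G=8, T=14
G+C = 20, so %GC = 20/50 × 100 = 40%
Salt term: 16.6 × (-0.292) = -4.847
GC term: 0.41 × 40 = 16.4; length term: −600/50 = −12
Tm = 81.5 + (-4.847) + 16.4 − 12 = 81.053 → 81.1°C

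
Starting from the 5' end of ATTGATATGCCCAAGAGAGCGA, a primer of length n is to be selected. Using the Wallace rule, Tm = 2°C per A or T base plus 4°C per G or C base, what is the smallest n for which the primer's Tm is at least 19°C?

First 8 bases: ATTGATAT → Tm = 18°C (< 19°C)
First 9 bases: ATTGATATG → Tm = 22°C (≥ 19°C)
Each additional base adds 2°C (A/T) or 4°C (G/C), so Tm is non-decreasing in n; n = 9 is the first length to reach 19°C.

n = 9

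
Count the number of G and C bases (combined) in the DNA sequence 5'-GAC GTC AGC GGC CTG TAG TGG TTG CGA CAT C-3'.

19

Counting bases: A=5, T=7, C=8, G=11
G+C = 11 + 8 = 19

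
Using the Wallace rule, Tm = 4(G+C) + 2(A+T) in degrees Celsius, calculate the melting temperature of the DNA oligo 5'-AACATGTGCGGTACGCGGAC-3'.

64°C

Scanning the sequence gives G=7, C=5, A=5, T=3.
A+T = 8, G+C = 12
Tm = 2(8) + 4(12) = 16 + 48 = 64°C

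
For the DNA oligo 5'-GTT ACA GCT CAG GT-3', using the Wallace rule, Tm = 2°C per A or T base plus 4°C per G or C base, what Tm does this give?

T=4, A=3, C=3, G=4
So N_AT = 7 and N_GC = 7.
Tm = 4·7 + 2·7 = 28 + 14 = 42°C

42°C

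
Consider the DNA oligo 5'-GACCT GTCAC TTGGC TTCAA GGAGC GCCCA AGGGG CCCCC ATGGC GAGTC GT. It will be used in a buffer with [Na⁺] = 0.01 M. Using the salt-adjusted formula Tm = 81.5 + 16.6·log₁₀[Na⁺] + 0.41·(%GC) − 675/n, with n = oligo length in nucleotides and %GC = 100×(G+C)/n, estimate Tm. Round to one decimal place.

Length n = 52. Counting bases: G=17, T=9, A=9, C=17
G+C = 34, so %GC = 34/52 × 100 = 65.385%
Salt term: 16.6 × (-2) = -33.2
GC term: 0.41 × 65.385 = 26.808; length term: −675/52 = −12.981
Tm = 81.5 + (-33.2) + 26.808 − 12.981 = 62.127 → 62.1°C

62.1°C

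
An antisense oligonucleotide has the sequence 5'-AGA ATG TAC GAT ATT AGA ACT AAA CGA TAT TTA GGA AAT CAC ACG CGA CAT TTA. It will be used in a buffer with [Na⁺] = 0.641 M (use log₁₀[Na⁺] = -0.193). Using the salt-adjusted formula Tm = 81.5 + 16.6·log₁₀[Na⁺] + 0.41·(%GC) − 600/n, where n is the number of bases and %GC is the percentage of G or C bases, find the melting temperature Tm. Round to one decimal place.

Length n = 54. Scanning the sequence gives G=9, C=8, T=14, A=23.
G+C = 17, so %GC = 17/54 × 100 = 31.481%
Salt term: 16.6 × (-0.193) = -3.204
GC term: 0.41 × 31.481 = 12.907; length term: −600/54 = −11.111
Tm = 81.5 + (-3.204) + 12.907 − 11.111 = 80.092 → 80.1°C

80.1°C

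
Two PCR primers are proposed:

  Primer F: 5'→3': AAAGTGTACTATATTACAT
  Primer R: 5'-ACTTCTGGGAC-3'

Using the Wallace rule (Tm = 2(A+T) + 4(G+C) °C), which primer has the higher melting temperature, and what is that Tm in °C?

Primer F, 46°C

Primer F: A+T=15, G+C=4 → Tm = 2(15)+4(4) = 46°C
Primer R: A+T=5, G+C=6 → Tm = 2(5)+4(6) = 34°C
46°C vs 34°C → primer F is higher.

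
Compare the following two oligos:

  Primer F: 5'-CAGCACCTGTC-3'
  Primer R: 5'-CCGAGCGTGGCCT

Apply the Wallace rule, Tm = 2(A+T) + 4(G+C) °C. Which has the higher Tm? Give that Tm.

Primer F: A+T=4, G+C=7 → Tm = 2(4)+4(7) = 36°C
Primer R: A+T=3, G+C=10 → Tm = 2(3)+4(10) = 46°C
36°C vs 46°C → primer R is higher.

Primer R, 46°C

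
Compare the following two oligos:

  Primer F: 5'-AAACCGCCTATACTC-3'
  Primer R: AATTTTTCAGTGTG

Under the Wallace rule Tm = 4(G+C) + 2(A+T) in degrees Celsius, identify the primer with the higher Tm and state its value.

Primer F: A+T=8, G+C=7 → Tm = 2(8)+4(7) = 44°C
Primer R: A+T=10, G+C=4 → Tm = 2(10)+4(4) = 36°C
44°C vs 36°C → primer F is higher.

Primer F, 44°C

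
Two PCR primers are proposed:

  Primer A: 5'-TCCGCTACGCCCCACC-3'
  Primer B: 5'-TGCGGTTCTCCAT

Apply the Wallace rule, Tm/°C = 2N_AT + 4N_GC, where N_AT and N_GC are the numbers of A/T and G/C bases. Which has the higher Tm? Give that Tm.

Primer A: A+T=4, G+C=12 → Tm = 2(4)+4(12) = 56°C
Primer B: A+T=6, G+C=7 → Tm = 2(6)+4(7) = 40°C
56°C vs 40°C → primer A is higher.

Primer A, 56°C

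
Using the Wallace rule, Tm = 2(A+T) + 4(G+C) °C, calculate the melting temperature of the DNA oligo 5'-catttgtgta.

Base counts: G=2, C=1, T=5, A=2
So N_AT = 7 and N_GC = 3.
Tm = 2×7 + 4×3 = 26°C

26°C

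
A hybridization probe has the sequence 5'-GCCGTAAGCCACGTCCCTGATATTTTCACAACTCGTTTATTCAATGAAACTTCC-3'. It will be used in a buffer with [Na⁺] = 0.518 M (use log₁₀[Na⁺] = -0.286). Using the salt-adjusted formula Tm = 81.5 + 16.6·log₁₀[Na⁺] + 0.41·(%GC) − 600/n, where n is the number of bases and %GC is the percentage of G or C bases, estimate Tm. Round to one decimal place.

83.1°C

Length n = 54. Scanning the sequence gives T=17, G=7, C=16, A=14.
G+C = 23, so %GC = 23/54 × 100 = 42.593%
Salt term: 16.6 × (-0.286) = -4.748
GC term: 0.41 × 42.593 = 17.463; length term: −600/54 = −11.111
Tm = 81.5 + (-4.748) + 17.463 − 11.111 = 83.104 → 83.1°C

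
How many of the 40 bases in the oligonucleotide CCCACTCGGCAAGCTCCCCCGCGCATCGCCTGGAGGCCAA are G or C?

29

Counting bases: G=10, A=7, C=19, T=4
G+C = 10 + 19 = 29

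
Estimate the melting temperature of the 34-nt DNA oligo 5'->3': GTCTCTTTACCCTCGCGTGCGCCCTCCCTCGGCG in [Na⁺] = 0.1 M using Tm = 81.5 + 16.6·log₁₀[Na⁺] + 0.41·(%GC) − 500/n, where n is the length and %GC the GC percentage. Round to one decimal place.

79.1°C

Length n = 34. T=9, A=1, C=16, G=8
G+C = 24, so %GC = 24/34 × 100 = 70.588%
Salt term: 16.6 × (-1) = -16.6
GC term: 0.41 × 70.588 = 28.941; length term: −500/34 = −14.706
Tm = 81.5 + (-16.6) + 28.941 − 14.706 = 79.135 → 79.1°C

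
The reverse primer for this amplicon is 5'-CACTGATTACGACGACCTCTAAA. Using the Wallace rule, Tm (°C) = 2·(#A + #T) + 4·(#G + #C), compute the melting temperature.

66°C

G=3, A=8, C=7, T=5
A+T = 13, G+C = 10
Tm = 2(13) + 4(10) = 26 + 40 = 66°C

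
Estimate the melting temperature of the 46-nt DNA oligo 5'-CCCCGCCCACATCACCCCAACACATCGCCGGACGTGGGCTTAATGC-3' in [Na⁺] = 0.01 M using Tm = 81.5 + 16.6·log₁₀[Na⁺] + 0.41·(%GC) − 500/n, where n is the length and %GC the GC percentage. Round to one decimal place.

Length n = 46. Base counts: T=6, C=21, A=10, G=9
G+C = 30, so %GC = 30/46 × 100 = 65.217%
Salt term: 16.6 × (-2) = -33.2
GC term: 0.41 × 65.217 = 26.739; length term: −500/46 = −10.87
Tm = 81.5 + (-33.2) + 26.739 − 10.87 = 64.169 → 64.2°C

64.2°C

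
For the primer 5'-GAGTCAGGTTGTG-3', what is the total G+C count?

Base counts: C=1, A=2, T=4, G=6
Total G or C: 6 + 1 = 7

7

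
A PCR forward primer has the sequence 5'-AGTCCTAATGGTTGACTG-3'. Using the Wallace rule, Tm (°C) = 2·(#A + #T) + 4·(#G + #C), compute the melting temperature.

52°C

G=5, T=6, C=3, A=4
AT pairs contribute 10, GC pairs contribute 8.
Tm = 2(10) + 4(8) = 20 + 32 = 52°C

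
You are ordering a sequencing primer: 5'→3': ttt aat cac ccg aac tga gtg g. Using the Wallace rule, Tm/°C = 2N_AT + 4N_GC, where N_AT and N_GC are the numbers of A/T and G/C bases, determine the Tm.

64°C

Scanning the sequence gives T=6, A=6, G=5, C=5.
AT pairs contribute 12, GC pairs contribute 10.
Tm = 2(12) + 4(10) = 24 + 40 = 64°C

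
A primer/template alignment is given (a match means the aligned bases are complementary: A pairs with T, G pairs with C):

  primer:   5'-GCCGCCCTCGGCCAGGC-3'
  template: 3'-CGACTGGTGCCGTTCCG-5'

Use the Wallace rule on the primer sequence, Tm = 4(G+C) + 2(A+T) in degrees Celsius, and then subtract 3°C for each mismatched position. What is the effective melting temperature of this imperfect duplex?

52°C

Primer base counts: A=1, T=1, G=6, C=9 → A+T=2, G+C=15
Perfect-match Tm = 2(2) + 4(15) = 4 + 60 = 64°C
Mismatches (positions where the bases are not complementary): 4 (at positions 3, 5, 8, 13)
Effective Tm = 64 − 4×3 = 64 − 12 = 52°C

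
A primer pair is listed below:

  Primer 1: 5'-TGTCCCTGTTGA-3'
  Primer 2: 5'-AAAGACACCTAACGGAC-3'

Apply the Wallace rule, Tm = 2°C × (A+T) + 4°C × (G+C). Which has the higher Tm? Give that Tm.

Primer 1: A+T=6, G+C=6 → Tm = 2(6)+4(6) = 36°C
Primer 2: A+T=9, G+C=8 → Tm = 2(9)+4(8) = 50°C
36°C vs 50°C → primer 2 is higher.

Primer 2, 50°C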